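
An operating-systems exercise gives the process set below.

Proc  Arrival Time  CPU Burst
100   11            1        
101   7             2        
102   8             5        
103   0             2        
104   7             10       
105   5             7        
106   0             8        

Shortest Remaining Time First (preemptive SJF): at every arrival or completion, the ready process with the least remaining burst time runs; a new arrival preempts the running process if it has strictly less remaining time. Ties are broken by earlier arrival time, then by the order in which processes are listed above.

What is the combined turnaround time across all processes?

76

Gantt: | 103 0-2 | 106 2-7 | 101 7-9 | 106 9-12 | 100 12-13 | 102 13-18 | 105 18-25 | 104 25-35 |
Completion: 100=13  101=9  102=18  103=2  104=35  105=25  106=12
Turnaround (C−A): 100=2  101=2  102=10  103=2  104=28  105=20  106=12
Turnaround = completion − arrival: 100=2, 101=2, 102=10, 103=2, 104=28, 105=20, 106=12
Total turnaround = 2 + 2 + 10 + 2 + 28 + 20 + 12 = 76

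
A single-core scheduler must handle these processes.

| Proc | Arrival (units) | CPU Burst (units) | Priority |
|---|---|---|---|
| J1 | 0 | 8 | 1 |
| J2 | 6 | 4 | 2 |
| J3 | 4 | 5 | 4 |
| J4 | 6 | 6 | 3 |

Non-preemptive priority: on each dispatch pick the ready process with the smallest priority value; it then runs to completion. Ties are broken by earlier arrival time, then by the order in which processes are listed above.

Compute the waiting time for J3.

Timeline: | J1 0-8 | J2 8-12 | J4 12-18 | J3 18-23 |
Completion: J1=8  J2=12  J3=23  J4=18
Turnaround (C−A): J1=8  J2=6  J3=19  J4=12
Waiting(J3) = turnaround − burst = 19 − 5 = 14

14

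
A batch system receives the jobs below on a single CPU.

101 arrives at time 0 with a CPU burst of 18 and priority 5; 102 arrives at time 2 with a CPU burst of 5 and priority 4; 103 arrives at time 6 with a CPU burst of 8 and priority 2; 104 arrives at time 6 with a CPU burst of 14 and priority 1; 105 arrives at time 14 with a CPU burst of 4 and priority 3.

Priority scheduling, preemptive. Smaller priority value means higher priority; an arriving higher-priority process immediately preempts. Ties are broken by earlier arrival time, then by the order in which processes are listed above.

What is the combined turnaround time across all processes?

134

Timeline: | 101 0-2 | 102 2-6 | 104 6-20 | 103 20-28 | 105 28-32 | 102 32-33 | 101 33-49 |
Completion: 101=49  102=33  103=28  104=20  105=32
Turnaround = completion − arrival: 101=49, 102=31, 103=22, 104=14, 105=18
Total turnaround = 49 + 31 + 22 + 14 + 18 = 134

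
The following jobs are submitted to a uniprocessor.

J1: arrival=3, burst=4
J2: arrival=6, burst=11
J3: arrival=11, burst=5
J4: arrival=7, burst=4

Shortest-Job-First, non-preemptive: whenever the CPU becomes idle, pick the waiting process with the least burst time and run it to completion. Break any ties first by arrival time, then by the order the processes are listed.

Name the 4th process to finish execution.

J2

Timeline: | idle 0-3 | J1 3-7 | J4 7-11 | J3 11-16 | J2 16-27 |
Completion: J1=7  J2=27  J3=16  J4=11
Turnaround (C−A): J1=4  J2=21  J3=5  J4=4
Finish order: J1 → J4 → J3 → J2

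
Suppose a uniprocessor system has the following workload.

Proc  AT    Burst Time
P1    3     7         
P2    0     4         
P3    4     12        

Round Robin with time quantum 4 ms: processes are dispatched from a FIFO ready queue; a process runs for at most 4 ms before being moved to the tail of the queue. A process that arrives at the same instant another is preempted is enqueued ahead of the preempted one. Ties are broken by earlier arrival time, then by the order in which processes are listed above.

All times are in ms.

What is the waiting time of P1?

Timeline: | P2 0-4 | P1 4-8 | P3 8-12 | P1 12-15 | P3 15-23 |
Completion: P1=15  P2=4  P3=23
Waiting(P1) = turnaround − burst = 12 − 7 = 5

5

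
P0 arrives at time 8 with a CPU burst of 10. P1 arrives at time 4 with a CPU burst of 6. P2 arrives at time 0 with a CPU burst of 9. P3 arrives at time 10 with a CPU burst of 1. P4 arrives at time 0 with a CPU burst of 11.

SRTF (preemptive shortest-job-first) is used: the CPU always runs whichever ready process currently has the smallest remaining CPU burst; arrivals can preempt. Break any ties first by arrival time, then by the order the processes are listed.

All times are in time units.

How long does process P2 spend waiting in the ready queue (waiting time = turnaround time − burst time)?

0

Timeline: | P2 0-9 | P1 9-10 | P3 10-11 | P1 11-16 | P0 16-26 | P4 26-37 |
Completion: P0=26  P1=16  P2=9  P3=11  P4=37
Turnaround (C−A): P0=18  P1=12  P2=9  P3=1  P4=37
Waiting(P2) = turnaround − burst = 9 − 9 = 0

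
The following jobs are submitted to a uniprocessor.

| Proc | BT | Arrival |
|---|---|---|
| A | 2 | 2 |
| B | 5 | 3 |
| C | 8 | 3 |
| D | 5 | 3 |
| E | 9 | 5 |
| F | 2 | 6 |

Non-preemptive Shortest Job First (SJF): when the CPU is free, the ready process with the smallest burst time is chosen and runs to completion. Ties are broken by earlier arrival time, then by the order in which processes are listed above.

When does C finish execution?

24

Timeline: | idle 0-2 | A 2-4 | B 4-9 | F 9-11 | D 11-16 | C 16-24 | E 24-33 |
Completion: A=4  B=9  C=24  D=16  E=33  F=11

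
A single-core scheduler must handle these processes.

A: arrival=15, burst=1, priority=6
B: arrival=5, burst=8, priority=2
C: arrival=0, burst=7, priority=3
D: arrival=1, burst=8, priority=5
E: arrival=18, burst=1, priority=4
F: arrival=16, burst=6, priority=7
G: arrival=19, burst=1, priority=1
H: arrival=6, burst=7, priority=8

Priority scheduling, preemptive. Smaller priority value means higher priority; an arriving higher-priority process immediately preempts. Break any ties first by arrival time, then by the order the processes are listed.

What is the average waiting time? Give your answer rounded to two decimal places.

Schedule: | C 0-5 | B 5-13 | C 13-15 | D 15-18 | E 18-19 | G 19-20 | D 20-25 | A 25-26 | F 26-32 | H 32-39 |
Completion: A=26  B=13  C=15  D=25  E=19  F=32  G=20  H=39
Turnaround (C−A): A=11  B=8  C=15  D=24  E=1  F=16  G=1  H=33
Waiting times: A=10, B=0, C=8, D=16, E=0, F=10, G=0, H=26
Average waiting = (10+0+8+16+0+10+0+26) / 8 = 70/8 = 8.75

8.75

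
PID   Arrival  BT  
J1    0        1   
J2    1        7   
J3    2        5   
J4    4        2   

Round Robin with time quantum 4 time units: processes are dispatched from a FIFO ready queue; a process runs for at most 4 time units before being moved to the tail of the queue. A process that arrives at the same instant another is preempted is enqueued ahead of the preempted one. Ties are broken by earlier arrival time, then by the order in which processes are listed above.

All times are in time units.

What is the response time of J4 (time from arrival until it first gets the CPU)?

5

Timeline: | J1 0-1 | J2 1-5 | J3 5-9 | J4 9-11 | J2 11-14 | J3 14-15 |
Completion: J1=1  J2=14  J3=15  J4=11
Turnaround (C−A): J1=1  J2=13  J3=13  J4=7
Response(J4) = first start − arrival = 9 − 4 = 5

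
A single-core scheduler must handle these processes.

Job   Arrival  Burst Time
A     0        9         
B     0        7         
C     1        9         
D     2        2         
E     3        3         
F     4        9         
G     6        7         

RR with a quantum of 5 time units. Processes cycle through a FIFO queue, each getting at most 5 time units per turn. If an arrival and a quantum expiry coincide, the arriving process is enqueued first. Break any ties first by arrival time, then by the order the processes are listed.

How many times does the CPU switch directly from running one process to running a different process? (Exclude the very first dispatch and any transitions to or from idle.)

11

Schedule: | A 0-5 | B 5-10 | C 10-15 | D 15-17 | E 17-20 | F 20-25 | A 25-29 | G 29-34 | B 34-36 | C 36-40 | F 40-44 | G 44-46 |
Completion: A=29  B=36  C=40  D=17  E=20  F=44  G=46
Turnaround (C−A): A=29  B=36  C=39  D=15  E=17  F=40  G=40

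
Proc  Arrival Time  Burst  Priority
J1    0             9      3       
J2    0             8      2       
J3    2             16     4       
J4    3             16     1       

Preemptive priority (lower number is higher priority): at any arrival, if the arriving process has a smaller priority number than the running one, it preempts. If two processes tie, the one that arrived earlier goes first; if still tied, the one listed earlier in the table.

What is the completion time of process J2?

Schedule: | J2 0-3 | J4 3-19 | J2 19-24 | J1 24-33 | J3 33-49 |
Completion: J1=33  J2=24  J3=49  J4=19
Turnaround (C−A): J1=33  J2=24  J3=47  J4=16

24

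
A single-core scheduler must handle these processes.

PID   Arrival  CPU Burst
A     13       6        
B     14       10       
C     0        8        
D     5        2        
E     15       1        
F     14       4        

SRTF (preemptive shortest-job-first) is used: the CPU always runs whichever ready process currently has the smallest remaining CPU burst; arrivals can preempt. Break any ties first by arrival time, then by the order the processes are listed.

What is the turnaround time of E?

1

Gantt: | C 0-5 | D 5-7 | C 7-10 | idle 10-13 | A 13-14 | F 14-15 | E 15-16 | F 16-19 | A 19-24 | B 24-34 |
Completion: A=24  B=34  C=10  D=7  E=16  F=19
Turnaround (C−A): A=11  B=20  C=10  D=2  E=1  F=5
Turnaround(E) = completion − arrival = 16 − 15 = 1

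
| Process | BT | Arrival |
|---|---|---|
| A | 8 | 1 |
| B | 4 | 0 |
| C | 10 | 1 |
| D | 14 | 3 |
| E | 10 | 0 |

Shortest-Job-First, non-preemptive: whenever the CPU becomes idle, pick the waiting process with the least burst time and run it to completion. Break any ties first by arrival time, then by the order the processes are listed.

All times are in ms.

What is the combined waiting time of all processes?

65

Schedule: | B 0-4 | A 4-12 | E 12-22 | C 22-32 | D 32-46 |
Completion: A=12  B=4  C=32  D=46  E=22
Turnaround (C−A): A=11  B=4  C=31  D=43  E=22
Waiting = turnaround − burst: A=3, B=0, C=21, D=29, E=12
Total waiting = 3 + 0 + 21 + 29 + 12 = 65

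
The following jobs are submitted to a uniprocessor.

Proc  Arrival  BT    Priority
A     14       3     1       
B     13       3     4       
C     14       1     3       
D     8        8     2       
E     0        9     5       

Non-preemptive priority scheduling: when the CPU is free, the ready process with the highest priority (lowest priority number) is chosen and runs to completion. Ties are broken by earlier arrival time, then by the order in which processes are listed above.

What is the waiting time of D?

1

Gantt: | E 0-9 | D 9-17 | A 17-20 | C 20-21 | B 21-24 |
Completion: A=20  B=24  C=21  D=17  E=9
Turnaround (C−A): A=6  B=11  C=7  D=9  E=9
Waiting(D) = turnaround − burst = 9 − 8 = 1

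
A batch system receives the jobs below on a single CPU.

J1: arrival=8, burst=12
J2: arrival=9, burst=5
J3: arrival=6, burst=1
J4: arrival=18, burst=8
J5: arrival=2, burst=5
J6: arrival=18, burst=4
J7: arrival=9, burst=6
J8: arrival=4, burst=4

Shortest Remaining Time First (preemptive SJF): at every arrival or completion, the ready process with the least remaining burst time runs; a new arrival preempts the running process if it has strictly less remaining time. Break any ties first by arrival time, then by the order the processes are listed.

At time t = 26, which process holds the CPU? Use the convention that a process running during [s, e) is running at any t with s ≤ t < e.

J7

Gantt: | idle 0-2 | J5 2-7 | J3 7-8 | J8 8-12 | J2 12-17 | J7 17-18 | J6 18-22 | J7 22-27 | J4 27-35 | J1 35-47 |
Completion: J1=47  J2=17  J3=8  J4=35  J5=7  J6=22  J7=27  J8=12
Turnaround (C−A): J1=39  J2=8  J3=2  J4=17  J5=5  J6=4  J7=18  J8=8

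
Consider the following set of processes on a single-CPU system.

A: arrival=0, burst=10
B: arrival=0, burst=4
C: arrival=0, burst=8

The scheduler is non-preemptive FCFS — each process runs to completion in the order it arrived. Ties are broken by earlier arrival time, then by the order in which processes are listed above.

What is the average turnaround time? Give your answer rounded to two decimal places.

15.33

Schedule: | A 0-10 | B 10-14 | C 14-22 |
Completion: A=10  B=14  C=22
Turnaround times: A=10, B=14, C=22
Average turnaround = (10+14+22) / 3 = 46/3 = 15.33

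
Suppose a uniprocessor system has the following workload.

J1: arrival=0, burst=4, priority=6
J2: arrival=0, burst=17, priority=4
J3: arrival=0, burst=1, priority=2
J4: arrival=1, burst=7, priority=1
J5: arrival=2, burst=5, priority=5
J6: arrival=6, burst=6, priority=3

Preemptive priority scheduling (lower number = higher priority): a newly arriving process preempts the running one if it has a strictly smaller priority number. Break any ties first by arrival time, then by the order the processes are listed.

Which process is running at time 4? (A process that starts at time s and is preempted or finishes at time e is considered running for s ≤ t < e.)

J4

Timeline: | J3 0-1 | J4 1-8 | J6 8-14 | J2 14-31 | J5 31-36 | J1 36-40 |
Completion: J1=40  J2=31  J3=1  J4=8  J5=36  J6=14
Turnaround (C−A): J1=40  J2=31  J3=1  J4=7  J5=34  J6=8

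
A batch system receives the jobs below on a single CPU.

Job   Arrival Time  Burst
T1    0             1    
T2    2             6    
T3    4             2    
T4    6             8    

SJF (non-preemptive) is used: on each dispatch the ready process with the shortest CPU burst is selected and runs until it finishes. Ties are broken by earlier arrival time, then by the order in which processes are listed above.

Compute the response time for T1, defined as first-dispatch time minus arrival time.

Schedule: | T1 0-1 | idle 1-2 | T2 2-8 | T3 8-10 | T4 10-18 |
Completion: T1=1  T2=8  T3=10  T4=18
Turnaround (C−A): T1=1  T2=6  T3=6  T4=12
Response(T1) = first start − arrival = 0 − 0 = 0

0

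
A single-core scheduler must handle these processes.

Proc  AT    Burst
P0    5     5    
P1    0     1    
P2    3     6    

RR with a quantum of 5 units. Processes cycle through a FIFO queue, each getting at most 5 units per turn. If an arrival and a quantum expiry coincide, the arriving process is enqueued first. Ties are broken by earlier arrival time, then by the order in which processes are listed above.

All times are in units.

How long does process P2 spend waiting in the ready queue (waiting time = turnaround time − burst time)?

5

Timeline: | P1 0-1 | idle 1-3 | P2 3-8 | P0 8-13 | P2 13-14 |
Completion: P0=13  P1=1  P2=14
Turnaround (C−A): P0=8  P1=1  P2=11
Waiting(P2) = turnaround − burst = 11 − 6 = 5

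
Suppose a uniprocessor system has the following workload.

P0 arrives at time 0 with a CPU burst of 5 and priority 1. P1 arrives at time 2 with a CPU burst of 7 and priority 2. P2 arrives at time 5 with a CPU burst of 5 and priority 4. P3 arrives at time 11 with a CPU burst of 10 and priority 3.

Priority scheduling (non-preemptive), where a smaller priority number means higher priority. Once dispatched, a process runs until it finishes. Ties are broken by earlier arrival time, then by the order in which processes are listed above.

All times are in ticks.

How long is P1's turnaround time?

10

Gantt: | P0 0-5 | P1 5-12 | P3 12-22 | P2 22-27 |
Completion: P0=5  P1=12  P2=27  P3=22
Turnaround (C−A): P0=5  P1=10  P2=22  P3=11
Turnaround(P1) = completion − arrival = 12 − 2 = 10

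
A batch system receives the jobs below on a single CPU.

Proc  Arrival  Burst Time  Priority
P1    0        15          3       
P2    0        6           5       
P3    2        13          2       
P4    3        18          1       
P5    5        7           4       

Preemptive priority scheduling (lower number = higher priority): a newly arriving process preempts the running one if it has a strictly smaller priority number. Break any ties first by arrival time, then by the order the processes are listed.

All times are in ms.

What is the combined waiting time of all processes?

143

Gantt: | P1 0-2 | P3 2-3 | P4 3-21 | P3 21-33 | P1 33-46 | P5 46-53 | P2 53-59 |
Completion: P1=46  P2=59  P3=33  P4=21  P5=53
Turnaround (C−A): P1=46  P2=59  P3=31  P4=18  P5=48
Waiting = turnaround − burst: P1=31, P2=53, P3=18, P4=0, P5=41
Total waiting = 31 + 53 + 18 + 0 + 41 = 143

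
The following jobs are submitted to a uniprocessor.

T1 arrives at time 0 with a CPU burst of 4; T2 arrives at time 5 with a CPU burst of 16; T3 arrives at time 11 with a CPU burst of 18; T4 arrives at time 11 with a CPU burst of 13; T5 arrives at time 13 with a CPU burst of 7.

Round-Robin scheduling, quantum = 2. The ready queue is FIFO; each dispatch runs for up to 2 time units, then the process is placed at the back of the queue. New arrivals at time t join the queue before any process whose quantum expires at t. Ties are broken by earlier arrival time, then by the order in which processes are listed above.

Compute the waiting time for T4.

31

Schedule: | T1 0-4 | idle 4-5 | T2 5-11 | T3 11-13 | T4 13-15 | T2 15-17 | T5 17-19 | T3 19-21 | T4 21-23 | T2 23-25 | T5 25-27 | T3 27-29 | T4 29-31 | T2 31-33 | T5 33-35 | T3 35-37 | T4 37-39 | T2 39-41 | T5 41-42 | T3 42-44 | T4 44-46 | T2 46-48 | T3 48-50 | T4 50-52 | T3 52-54 | T4 54-55 | T3 55-59 |
Completion: T1=4  T2=48  T3=59  T4=55  T5=42
Turnaround (C−A): T1=4  T2=43  T3=48  T4=44  T5=29
Waiting(T4) = turnaround − burst = 44 − 13 = 31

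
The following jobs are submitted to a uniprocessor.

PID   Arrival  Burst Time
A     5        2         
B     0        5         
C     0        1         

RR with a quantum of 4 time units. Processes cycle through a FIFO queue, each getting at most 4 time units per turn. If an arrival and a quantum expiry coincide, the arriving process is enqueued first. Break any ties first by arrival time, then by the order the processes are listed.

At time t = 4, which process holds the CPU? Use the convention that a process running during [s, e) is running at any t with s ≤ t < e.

Gantt: | B 0-4 | C 4-5 | B 5-6 | A 6-8 |
Completion: A=8  B=6  C=5
Turnaround (C−A): A=3  B=6  C=5

C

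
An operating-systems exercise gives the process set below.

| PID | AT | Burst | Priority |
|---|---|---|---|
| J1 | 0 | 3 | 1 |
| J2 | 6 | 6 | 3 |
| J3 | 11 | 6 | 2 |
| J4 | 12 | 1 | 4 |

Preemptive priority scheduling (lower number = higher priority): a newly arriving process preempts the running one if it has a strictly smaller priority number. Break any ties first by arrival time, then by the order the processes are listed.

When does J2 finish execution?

Gantt: | J1 0-3 | idle 3-6 | J2 6-11 | J3 11-17 | J2 17-18 | J4 18-19 |
Completion: J1=3  J2=18  J3=17  J4=19
Turnaround (C−A): J1=3  J2=12  J3=6  J4=7

18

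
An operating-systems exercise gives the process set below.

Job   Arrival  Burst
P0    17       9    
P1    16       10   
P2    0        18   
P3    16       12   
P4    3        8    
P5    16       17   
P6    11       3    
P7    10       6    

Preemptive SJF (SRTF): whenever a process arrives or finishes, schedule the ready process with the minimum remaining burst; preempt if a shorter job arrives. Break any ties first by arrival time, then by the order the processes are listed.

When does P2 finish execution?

Gantt: | P2 0-3 | P4 3-11 | P6 11-14 | P7 14-20 | P0 20-29 | P1 29-39 | P3 39-51 | P2 51-66 | P5 66-83 |
Completion: P0=29  P1=39  P2=66  P3=51  P4=11  P5=83  P6=14  P7=20

66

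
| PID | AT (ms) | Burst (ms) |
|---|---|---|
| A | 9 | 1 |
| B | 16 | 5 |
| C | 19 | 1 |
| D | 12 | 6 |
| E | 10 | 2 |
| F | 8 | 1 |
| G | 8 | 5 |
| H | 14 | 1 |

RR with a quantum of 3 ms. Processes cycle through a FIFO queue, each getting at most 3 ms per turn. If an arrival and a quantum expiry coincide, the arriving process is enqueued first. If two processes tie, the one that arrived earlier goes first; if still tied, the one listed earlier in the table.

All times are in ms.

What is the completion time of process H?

Gantt: | idle 0-8 | F 8-9 | G 9-12 | A 12-13 | E 13-15 | D 15-18 | G 18-20 | H 20-21 | B 21-24 | D 24-27 | C 27-28 | B 28-30 |
Completion: A=13  B=30  C=28  D=27  E=15  F=9  G=20  H=21
Turnaround (C−A): A=4  B=14  C=9  D=15  E=5  F=1  G=12  H=7

21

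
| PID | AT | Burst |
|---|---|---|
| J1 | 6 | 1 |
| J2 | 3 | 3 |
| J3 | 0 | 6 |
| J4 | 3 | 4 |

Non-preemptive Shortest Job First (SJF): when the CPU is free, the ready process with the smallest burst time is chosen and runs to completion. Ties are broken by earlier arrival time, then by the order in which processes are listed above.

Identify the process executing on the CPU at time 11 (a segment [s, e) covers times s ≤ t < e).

J4

Timeline: | J3 0-6 | J1 6-7 | J2 7-10 | J4 10-14 |
Completion: J1=7  J2=10  J3=6  J4=14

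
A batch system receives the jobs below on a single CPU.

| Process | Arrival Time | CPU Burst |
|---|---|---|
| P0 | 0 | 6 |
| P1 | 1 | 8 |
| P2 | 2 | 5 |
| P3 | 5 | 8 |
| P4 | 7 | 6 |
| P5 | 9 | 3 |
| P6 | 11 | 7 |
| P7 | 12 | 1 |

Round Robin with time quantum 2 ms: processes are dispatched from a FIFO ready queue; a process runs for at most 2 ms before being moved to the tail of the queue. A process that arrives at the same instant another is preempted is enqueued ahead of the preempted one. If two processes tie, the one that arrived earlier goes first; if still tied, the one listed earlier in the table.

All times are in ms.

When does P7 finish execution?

Gantt: | P0 0-2 | P1 2-4 | P2 4-6 | P0 6-8 | P1 8-10 | P3 10-12 | P2 12-14 | P4 14-16 | P0 16-18 | P5 18-20 | P1 20-22 | P6 22-24 | P7 24-25 | P3 25-27 | P2 27-28 | P4 28-30 | P5 30-31 | P1 31-33 | P6 33-35 | P3 35-37 | P4 37-39 | P6 39-41 | P3 41-43 | P6 43-44 |
Completion: P0=18  P1=33  P2=28  P3=43  P4=39  P5=31  P6=44  P7=25

25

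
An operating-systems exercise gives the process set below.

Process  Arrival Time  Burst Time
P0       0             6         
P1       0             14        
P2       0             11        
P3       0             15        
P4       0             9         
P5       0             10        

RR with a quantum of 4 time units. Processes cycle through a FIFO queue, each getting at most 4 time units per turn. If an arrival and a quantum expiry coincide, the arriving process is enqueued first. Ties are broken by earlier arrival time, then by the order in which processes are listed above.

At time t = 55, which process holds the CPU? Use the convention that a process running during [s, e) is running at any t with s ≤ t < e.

Gantt: | P0 0-4 | P1 4-8 | P2 8-12 | P3 12-16 | P4 16-20 | P5 20-24 | P0 24-26 | P1 26-30 | P2 30-34 | P3 34-38 | P4 38-42 | P5 42-46 | P1 46-50 | P2 50-53 | P3 53-57 | P4 57-58 | P5 58-60 | P1 60-62 | P3 62-65 |
Completion: P0=26  P1=62  P2=53  P3=65  P4=58  P5=60

P3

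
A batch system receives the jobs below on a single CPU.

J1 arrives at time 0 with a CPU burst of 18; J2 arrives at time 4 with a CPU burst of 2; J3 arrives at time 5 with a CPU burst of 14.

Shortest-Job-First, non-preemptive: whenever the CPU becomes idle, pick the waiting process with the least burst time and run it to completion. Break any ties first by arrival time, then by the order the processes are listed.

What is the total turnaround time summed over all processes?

Schedule: | J1 0-18 | J2 18-20 | J3 20-34 |
Completion: J1=18  J2=20  J3=34
Turnaround = completion − arrival: J1=18, J2=16, J3=29
Total turnaround = 18 + 16 + 29 = 63

63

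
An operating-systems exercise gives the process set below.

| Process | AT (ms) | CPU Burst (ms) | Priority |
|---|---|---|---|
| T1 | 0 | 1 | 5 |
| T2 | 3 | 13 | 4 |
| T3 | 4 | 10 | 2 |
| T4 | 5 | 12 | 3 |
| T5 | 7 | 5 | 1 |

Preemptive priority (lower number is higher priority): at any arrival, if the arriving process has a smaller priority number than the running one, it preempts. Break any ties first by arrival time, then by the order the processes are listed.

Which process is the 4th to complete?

Timeline: | T1 0-1 | idle 1-3 | T2 3-4 | T3 4-7 | T5 7-12 | T3 12-19 | T4 19-31 | T2 31-43 |
Completion: T1=1  T2=43  T3=19  T4=31  T5=12
Finish order: T1 → T5 → T3 → T4 → T2

T4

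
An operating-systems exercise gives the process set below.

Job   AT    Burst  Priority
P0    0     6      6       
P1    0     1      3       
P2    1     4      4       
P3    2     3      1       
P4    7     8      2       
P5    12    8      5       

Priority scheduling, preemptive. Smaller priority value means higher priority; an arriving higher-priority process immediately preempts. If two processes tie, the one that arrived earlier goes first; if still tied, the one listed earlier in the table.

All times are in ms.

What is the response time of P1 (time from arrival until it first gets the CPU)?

0

Schedule: | P1 0-1 | P2 1-2 | P3 2-5 | P2 5-7 | P4 7-15 | P2 15-16 | P5 16-24 | P0 24-30 |
Completion: P0=30  P1=1  P2=16  P3=5  P4=15  P5=24
Turnaround (C−A): P0=30  P1=1  P2=15  P3=3  P4=8  P5=12
Response(P1) = first start − arrival = 0 − 0 = 0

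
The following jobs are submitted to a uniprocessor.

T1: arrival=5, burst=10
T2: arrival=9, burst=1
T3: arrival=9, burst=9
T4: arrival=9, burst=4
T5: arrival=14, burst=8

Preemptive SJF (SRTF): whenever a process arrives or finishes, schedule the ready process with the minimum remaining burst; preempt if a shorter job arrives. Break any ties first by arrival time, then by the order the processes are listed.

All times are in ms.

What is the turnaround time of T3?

Timeline: | idle 0-5 | T1 5-9 | T2 9-10 | T4 10-14 | T1 14-20 | T5 20-28 | T3 28-37 |
Completion: T1=20  T2=10  T3=37  T4=14  T5=28
Turnaround (C−A): T1=15  T2=1  T3=28  T4=5  T5=14
Turnaround(T3) = completion − arrival = 37 − 9 = 28

28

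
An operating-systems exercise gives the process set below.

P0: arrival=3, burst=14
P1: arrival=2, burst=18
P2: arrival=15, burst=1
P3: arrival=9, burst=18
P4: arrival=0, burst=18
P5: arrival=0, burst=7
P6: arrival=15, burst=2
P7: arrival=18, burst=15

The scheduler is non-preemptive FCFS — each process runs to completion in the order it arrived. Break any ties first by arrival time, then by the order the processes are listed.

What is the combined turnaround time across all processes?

403

Schedule: | P4 0-18 | P5 18-25 | P1 25-43 | P0 43-57 | P3 57-75 | P2 75-76 | P6 76-78 | P7 78-93 |
Completion: P0=57  P1=43  P2=76  P3=75  P4=18  P5=25  P6=78  P7=93
Turnaround (C−A): P0=54  P1=41  P2=61  P3=66  P4=18  P5=25  P6=63  P7=75
Turnaround = completion − arrival: P0=54, P1=41, P2=61, P3=66, P4=18, P5=25, P6=63, P7=75
Total turnaround = 54 + 41 + 61 + 66 + 18 + 25 + 63 + 75 = 403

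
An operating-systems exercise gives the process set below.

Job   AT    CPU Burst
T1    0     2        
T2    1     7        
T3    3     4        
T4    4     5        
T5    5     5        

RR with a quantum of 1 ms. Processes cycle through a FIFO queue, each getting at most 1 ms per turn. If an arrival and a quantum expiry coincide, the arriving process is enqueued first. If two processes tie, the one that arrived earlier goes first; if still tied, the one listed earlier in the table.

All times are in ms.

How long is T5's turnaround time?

Gantt: | T1 0-1 | T2 1-2 | T1 2-3 | T2 3-4 | T3 4-5 | T4 5-6 | T2 6-7 | T5 7-8 | T3 8-9 | T4 9-10 | T2 10-11 | T5 11-12 | T3 12-13 | T4 13-14 | T2 14-15 | T5 15-16 | T3 16-17 | T4 17-18 | T2 18-19 | T5 19-20 | T4 20-21 | T2 21-22 | T5 22-23 |
Completion: T1=3  T2=22  T3=17  T4=21  T5=23
Turnaround (C−A): T1=3  T2=21  T3=14  T4=17  T5=18
Turnaround(T5) = completion − arrival = 23 − 5 = 18

18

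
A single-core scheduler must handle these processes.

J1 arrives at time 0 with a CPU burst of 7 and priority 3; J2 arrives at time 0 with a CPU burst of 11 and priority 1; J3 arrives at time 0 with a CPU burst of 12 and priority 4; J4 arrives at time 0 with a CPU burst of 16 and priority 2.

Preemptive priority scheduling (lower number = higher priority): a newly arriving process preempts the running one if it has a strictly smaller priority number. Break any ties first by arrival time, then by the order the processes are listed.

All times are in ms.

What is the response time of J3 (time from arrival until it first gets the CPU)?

Timeline: | J2 0-11 | J4 11-27 | J1 27-34 | J3 34-46 |
Completion: J1=34  J2=11  J3=46  J4=27
Turnaround (C−A): J1=34  J2=11  J3=46  J4=27
Response(J3) = first start − arrival = 34 − 0 = 34

34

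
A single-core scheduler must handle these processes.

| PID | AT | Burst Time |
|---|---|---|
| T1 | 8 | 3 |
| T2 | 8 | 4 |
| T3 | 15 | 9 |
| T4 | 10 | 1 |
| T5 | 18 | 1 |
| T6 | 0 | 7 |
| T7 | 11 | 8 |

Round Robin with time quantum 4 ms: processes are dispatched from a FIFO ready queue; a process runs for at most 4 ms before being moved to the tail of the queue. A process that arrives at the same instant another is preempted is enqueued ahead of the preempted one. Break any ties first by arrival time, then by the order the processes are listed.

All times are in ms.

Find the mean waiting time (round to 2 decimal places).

4.86

Gantt: | T6 0-7 | idle 7-8 | T1 8-11 | T2 11-15 | T4 15-16 | T7 16-20 | T3 20-24 | T5 24-25 | T7 25-29 | T3 29-34 |
Completion: T1=11  T2=15  T3=34  T4=16  T5=25  T6=7  T7=29
Waiting times: T1=0, T2=3, T3=10, T4=5, T5=6, T6=0, T7=10
Average waiting = (0+3+10+5+6+0+10) / 7 = 34/7 = 4.86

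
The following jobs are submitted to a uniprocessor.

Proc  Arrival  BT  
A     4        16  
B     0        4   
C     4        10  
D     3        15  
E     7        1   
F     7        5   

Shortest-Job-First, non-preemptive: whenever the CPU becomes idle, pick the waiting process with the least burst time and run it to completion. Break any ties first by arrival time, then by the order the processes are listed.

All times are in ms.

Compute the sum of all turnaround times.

114

Timeline: | B 0-4 | C 4-14 | E 14-15 | F 15-20 | D 20-35 | A 35-51 |
Completion: A=51  B=4  C=14  D=35  E=15  F=20
Turnaround (C−A): A=47  B=4  C=10  D=32  E=8  F=13
Turnaround = completion − arrival: A=47, B=4, C=10, D=32, E=8, F=13
Total turnaround = 47 + 4 + 10 + 32 + 8 + 13 = 114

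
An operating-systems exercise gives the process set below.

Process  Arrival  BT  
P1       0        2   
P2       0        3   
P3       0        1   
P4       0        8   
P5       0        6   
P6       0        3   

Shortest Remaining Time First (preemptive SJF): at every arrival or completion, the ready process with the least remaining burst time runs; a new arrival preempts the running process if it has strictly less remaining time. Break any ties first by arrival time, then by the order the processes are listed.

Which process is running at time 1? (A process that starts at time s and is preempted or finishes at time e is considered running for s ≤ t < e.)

Schedule: | P3 0-1 | P1 1-3 | P2 3-6 | P6 6-9 | P5 9-15 | P4 15-23 |
Completion: P1=3  P2=6  P3=1  P4=23  P5=15  P6=9
Turnaround (C−A): P1=3  P2=6  P3=1  P4=23  P5=15  P6=9

P1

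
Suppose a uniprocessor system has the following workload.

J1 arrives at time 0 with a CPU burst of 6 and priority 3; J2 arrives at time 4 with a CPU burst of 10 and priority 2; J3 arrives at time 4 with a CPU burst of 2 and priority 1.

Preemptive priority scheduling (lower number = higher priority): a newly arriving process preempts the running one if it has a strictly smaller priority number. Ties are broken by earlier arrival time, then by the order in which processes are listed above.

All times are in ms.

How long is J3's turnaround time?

Schedule: | J1 0-4 | J3 4-6 | J2 6-16 | J1 16-18 |
Completion: J1=18  J2=16  J3=6
Turnaround(J3) = completion − arrival = 6 − 4 = 2

2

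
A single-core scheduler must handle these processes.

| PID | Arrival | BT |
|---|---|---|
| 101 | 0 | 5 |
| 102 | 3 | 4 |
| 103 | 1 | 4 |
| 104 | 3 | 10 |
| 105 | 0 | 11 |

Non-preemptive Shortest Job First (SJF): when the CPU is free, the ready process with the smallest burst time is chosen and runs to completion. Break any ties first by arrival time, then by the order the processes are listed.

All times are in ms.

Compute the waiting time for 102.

6

Gantt: | 101 0-5 | 103 5-9 | 102 9-13 | 104 13-23 | 105 23-34 |
Completion: 101=5  102=13  103=9  104=23  105=34
Waiting(102) = turnaround − burst = 10 − 4 = 6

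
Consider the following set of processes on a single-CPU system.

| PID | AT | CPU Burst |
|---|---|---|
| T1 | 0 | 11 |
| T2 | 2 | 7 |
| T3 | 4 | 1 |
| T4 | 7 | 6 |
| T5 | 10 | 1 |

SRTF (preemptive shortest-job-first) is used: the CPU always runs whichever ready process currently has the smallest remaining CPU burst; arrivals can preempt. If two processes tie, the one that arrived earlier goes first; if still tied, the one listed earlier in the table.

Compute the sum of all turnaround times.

46

Timeline: | T1 0-2 | T2 2-4 | T3 4-5 | T2 5-10 | T5 10-11 | T4 11-17 | T1 17-26 |
Completion: T1=26  T2=10  T3=5  T4=17  T5=11
Turnaround = completion − arrival: T1=26, T2=8, T3=1, T4=10, T5=1
Total turnaround = 26 + 8 + 1 + 10 + 1 = 46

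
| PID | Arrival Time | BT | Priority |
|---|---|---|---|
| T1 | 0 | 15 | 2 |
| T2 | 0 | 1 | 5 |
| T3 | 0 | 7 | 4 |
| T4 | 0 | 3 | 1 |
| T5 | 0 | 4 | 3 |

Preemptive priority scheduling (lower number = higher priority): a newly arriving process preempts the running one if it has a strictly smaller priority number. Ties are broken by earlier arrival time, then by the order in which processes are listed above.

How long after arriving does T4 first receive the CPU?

Schedule: | T4 0-3 | T1 3-18 | T5 18-22 | T3 22-29 | T2 29-30 |
Completion: T1=18  T2=30  T3=29  T4=3  T5=22
Turnaround (C−A): T1=18  T2=30  T3=29  T4=3  T5=22
Response(T4) = first start − arrival = 0 − 0 = 0

0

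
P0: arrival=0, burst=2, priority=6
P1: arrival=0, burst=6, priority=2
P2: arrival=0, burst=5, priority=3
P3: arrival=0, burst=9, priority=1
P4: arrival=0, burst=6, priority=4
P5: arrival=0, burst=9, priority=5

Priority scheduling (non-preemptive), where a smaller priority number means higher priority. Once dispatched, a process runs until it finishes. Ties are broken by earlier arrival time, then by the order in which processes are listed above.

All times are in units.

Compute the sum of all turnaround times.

Timeline: | P3 0-9 | P1 9-15 | P2 15-20 | P4 20-26 | P5 26-35 | P0 35-37 |
Completion: P0=37  P1=15  P2=20  P3=9  P4=26  P5=35
Turnaround (C−A): P0=37  P1=15  P2=20  P3=9  P4=26  P5=35
Turnaround = completion − arrival: P0=37, P1=15, P2=20, P3=9, P4=26, P5=35
Total turnaround = 37 + 15 + 20 + 9 + 26 + 35 = 142

142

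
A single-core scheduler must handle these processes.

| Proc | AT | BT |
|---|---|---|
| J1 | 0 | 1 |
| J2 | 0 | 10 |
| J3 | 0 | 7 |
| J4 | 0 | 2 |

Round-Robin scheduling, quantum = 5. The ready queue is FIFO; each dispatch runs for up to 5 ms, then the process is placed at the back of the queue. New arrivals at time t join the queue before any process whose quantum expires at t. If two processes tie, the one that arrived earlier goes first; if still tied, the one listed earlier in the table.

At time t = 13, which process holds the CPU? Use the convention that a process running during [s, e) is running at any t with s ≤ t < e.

Timeline: | J1 0-1 | J2 1-6 | J3 6-11 | J4 11-13 | J2 13-18 | J3 18-20 |
Completion: J1=1  J2=18  J3=20  J4=13
Turnaround (C−A): J1=1  J2=18  J3=20  J4=13

J2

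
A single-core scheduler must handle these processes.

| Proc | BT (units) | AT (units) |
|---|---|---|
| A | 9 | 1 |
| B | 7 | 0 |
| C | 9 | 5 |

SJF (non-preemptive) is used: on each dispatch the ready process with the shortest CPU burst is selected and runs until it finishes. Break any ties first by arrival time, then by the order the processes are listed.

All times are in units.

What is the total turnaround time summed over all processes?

Gantt: | B 0-7 | A 7-16 | C 16-25 |
Completion: A=16  B=7  C=25
Turnaround = completion − arrival: A=15, B=7, C=20
Total turnaround = 15 + 7 + 20 = 42

42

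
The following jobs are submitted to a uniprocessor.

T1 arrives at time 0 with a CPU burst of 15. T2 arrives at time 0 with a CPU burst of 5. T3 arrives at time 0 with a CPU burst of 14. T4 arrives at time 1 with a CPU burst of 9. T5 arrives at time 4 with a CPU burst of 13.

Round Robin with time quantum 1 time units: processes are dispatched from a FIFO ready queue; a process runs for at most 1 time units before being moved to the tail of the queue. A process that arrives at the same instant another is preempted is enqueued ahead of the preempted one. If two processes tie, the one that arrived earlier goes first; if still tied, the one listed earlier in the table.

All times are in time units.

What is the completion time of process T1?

Gantt: | T1 0-1 | T2 1-2 | T3 2-3 | T4 3-4 | T1 4-5 | T2 5-6 | T3 6-7 | T5 7-8 | T4 8-9 | T1 9-10 | T2 10-11 | T3 11-12 | T5 12-13 | T4 13-14 | T1 14-15 | T2 15-16 | T3 16-17 | T5 17-18 | T4 18-19 | T1 19-20 | T2 20-21 | T3 21-22 | T5 22-23 | T4 23-24 | T1 24-25 | T3 25-26 | T5 26-27 | T4 27-28 | T1 28-29 | T3 29-30 | T5 30-31 | T4 31-32 | T1 32-33 | T3 33-34 | T5 34-35 | T4 35-36 | T1 36-37 | T3 37-38 | T5 38-39 | T4 39-40 | T1 40-41 | T3 41-42 | T5 42-43 | T1 43-44 | T3 44-45 | T5 45-46 | T1 46-47 | T3 47-48 | T5 48-49 | T1 49-50 | T3 50-51 | T5 51-52 | T1 52-53 | T3 53-54 | T5 54-55 | T1 55-56 |
Completion: T1=56  T2=21  T3=54  T4=40  T5=55
Turnaround (C−A): T1=56  T2=21  T3=54  T4=39  T5=51

56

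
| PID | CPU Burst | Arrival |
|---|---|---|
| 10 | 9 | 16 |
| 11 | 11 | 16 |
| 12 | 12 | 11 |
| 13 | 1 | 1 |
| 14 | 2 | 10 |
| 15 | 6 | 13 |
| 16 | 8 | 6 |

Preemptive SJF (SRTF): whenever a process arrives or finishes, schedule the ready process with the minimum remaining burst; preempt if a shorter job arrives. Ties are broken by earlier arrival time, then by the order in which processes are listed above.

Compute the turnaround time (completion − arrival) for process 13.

1

Schedule: | idle 0-1 | 13 1-2 | idle 2-6 | 16 6-10 | 14 10-12 | 16 12-16 | 15 16-22 | 10 22-31 | 11 31-42 | 12 42-54 |
Completion: 10=31  11=42  12=54  13=2  14=12  15=22  16=16
Turnaround(13) = completion − arrival = 2 − 1 = 1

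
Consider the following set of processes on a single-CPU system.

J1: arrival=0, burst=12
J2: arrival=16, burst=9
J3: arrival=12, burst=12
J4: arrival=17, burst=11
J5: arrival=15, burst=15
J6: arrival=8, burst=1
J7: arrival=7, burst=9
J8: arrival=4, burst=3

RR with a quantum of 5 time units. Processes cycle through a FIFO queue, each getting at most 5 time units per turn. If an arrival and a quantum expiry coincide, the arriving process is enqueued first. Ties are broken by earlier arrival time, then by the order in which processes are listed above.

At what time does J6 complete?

Gantt: | J1 0-5 | J8 5-8 | J1 8-13 | J7 13-18 | J6 18-19 | J3 19-24 | J1 24-26 | J5 26-31 | J2 31-36 | J4 36-41 | J7 41-45 | J3 45-50 | J5 50-55 | J2 55-59 | J4 59-64 | J3 64-66 | J5 66-71 | J4 71-72 |
Completion: J1=26  J2=59  J3=66  J4=72  J5=71  J6=19  J7=45  J8=8
Turnaround (C−A): J1=26  J2=43  J3=54  J4=55  J5=56  J6=11  J7=38  J8=4

19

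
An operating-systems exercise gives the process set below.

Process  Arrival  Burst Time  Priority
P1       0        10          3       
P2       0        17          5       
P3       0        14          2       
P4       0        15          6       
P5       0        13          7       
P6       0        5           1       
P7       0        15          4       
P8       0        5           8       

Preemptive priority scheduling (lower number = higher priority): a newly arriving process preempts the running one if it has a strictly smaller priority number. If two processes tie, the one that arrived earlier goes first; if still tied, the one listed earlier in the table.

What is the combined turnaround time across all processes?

Gantt: | P6 0-5 | P3 5-19 | P1 19-29 | P7 29-44 | P2 44-61 | P4 61-76 | P5 76-89 | P8 89-94 |
Completion: P1=29  P2=61  P3=19  P4=76  P5=89  P6=5  P7=44  P8=94
Turnaround (C−A): P1=29  P2=61  P3=19  P4=76  P5=89  P6=5  P7=44  P8=94
Turnaround = completion − arrival: P1=29, P2=61, P3=19, P4=76, P5=89, P6=5, P7=44, P8=94
Total turnaround = 29 + 61 + 19 + 76 + 89 + 5 + 44 + 94 = 417

417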